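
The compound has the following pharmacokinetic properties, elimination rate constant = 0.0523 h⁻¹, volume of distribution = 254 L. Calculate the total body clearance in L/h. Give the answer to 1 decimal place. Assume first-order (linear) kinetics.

13.3 L/h

CL = k × Vd = 0.0523 × 254 = 13.28 L/h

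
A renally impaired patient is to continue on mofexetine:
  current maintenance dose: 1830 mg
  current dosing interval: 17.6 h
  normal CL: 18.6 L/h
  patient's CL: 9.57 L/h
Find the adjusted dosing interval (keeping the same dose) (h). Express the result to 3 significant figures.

34.2 h

To keep the same average steady-state level, dosing rate must scale with clearance.
CL ratio = 9.57 / 18.6 = 0.5145
New interval (same dose) = 17.6 / 0.5145 = 34.21 h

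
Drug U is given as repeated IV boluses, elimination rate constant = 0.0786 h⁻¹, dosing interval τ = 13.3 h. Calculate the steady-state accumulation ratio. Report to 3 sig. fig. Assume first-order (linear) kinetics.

1.54

e^(−kτ) = e^(−0.07860 × 13.3) = 0.3516
Accumulation ratio R = 1 / (1 − e^(−kτ)) = 1 / (1 − 0.3516) = 1.542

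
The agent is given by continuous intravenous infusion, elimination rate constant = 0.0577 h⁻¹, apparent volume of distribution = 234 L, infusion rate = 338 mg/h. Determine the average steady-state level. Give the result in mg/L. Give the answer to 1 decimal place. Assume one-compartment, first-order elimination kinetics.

CL = k × Vd = 0.05770 × 234 = 13.50 L/h
At steady state Css = R₀ / CL = 338 / 13.50 = 25.04 mg/L

25.0 mg/L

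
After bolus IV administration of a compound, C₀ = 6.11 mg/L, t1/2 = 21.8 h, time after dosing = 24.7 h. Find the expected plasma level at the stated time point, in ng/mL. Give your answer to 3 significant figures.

2790 ng/mL

k = ln2 / t½ = 0.693147 / 21.8 = 0.03180 h⁻¹
C = C₀ · e^(−k·t) = 6.110 × e^(−0.03180 × 24.7)
  = 6.110 × 0.4559 = 2.786 mg/L
Convert: 2.786 mg/L × 1000 = 2786 ng/mL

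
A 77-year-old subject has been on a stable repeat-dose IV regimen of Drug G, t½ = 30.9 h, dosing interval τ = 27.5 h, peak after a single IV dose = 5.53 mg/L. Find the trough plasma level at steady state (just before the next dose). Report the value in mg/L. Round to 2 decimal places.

k = ln2 / t½ = 0.693147 / 30.9 = 0.02243 h⁻¹
e^(−kτ) = e^(−0.02243 × 27.5) = 0.5397
Accumulation ratio R = 1 / (1 − e^(−kτ)) = 1 / (1 − 0.5397) = 2.172
Steady-state trough = C₀ × R × e^(−kτ) = 5.53 × 2.172 × 0.5397 = 6.482 mg/L

6.48 mg/L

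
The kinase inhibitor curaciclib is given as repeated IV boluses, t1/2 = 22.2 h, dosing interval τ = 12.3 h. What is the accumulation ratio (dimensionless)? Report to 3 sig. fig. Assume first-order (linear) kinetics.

3.14

k = ln2 / t½ = 0.693147 / 22.2 = 0.03122 h⁻¹
e^(−kτ) = e^(−0.03122 × 12.3) = 0.6811
Accumulation ratio R = 1 / (1 − e^(−kτ)) = 1 / (1 − 0.6811) = 3.136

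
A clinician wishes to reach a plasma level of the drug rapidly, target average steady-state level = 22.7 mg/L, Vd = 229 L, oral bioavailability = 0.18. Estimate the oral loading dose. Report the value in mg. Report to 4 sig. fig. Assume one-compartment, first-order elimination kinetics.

28880 mg

LD = Css × Vd / F = 22.7 × 229 / 0.18 = 28880 mg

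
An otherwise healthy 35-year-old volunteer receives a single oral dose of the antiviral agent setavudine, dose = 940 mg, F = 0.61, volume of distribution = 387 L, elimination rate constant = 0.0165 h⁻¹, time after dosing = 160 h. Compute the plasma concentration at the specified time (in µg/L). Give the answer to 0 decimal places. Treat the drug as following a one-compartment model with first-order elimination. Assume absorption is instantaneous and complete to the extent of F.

106 µg/L

Amount reaching circulation = F × Dose = 0.61 × 940.0 = 573.4 mg
C₀ = F·Dose / Vd = 573.4 / 387 = 1.482 mg/L
C = C₀ · e^(−k·t) = 1.482 × e^(−0.01650 × 160)
  = 1.482 × 0.07136 = 0.1058 mg/L
Convert: 0.1058 mg/L × 1000 = 105.8 µg/L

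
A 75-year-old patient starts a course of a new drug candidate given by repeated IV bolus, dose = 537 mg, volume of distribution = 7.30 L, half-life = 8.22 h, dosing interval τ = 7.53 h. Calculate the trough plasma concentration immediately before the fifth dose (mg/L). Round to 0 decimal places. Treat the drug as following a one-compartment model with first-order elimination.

76 mg/L

C₀ per dose = Dose / Vd = 537 / 7.30 = 73.56 mg/L
k = ln2 / t½ = 0.693147 / 8.22 = 0.08432 h⁻¹
Fraction remaining after one interval: r = e^(−kτ) = e^(−0.08432 × 7.53) = 0.5300
Before dose 5, 4 doses have been given (aged 1τ, 2τ, 3τ, 4τ).
C_trough = C₀ × (r + r² + … + r^4) = C₀ × r(1−r^4)/(1−r)
        = 73.56 × 0.5300 × (1 − 0.07890) / (1 − 0.5300) = 76.41 mg/L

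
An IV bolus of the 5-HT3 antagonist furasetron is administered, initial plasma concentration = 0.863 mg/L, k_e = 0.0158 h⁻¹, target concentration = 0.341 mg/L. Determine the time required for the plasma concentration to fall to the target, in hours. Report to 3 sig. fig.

t = ln(C₀ / C) / k = ln(0.8630 / 0.341) / 0.01580
  = ln(2.531) / 0.01580 = 0.9286 / 0.01580 = 58.77 h

58.8 h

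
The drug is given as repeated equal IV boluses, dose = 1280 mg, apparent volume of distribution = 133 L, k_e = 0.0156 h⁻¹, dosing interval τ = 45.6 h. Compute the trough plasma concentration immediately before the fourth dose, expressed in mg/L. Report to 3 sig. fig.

C₀ per dose = Dose / Vd = 1280 / 133 = 9.624 mg/L
Fraction remaining after one interval: r = e^(−kτ) = e^(−0.01560 × 45.6) = 0.4910
Before dose 4, 3 doses have been given (aged 1τ, 2τ, 3τ).
C_trough = C₀ × (r + r² + … + r^3) = C₀ × r(1−r^3)/(1−r)
        = 9.624 × 0.4910 × (1 − 0.1184) / (1 − 0.4910) = 8.184 mg/L

8.18 mg/L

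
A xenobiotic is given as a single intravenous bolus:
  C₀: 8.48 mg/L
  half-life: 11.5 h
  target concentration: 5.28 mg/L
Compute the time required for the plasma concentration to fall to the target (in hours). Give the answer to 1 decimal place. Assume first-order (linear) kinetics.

7.9 h

k = ln2 / t½ = 0.693147 / 11.5 = 0.06027 h⁻¹
t = ln(C₀ / C) / k = ln(8.480 / 5.28) / 0.06027
  = ln(1.606) / 0.06027 = 0.4737 / 0.06027 = 7.860 h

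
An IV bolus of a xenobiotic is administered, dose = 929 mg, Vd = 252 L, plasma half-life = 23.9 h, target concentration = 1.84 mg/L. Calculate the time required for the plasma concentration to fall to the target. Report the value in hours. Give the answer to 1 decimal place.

24.0 h

C₀ = Dose / Vd = 929.0 / 252 = 3.687 mg/L
k = ln2 / t½ = 0.693147 / 23.9 = 0.02900 h⁻¹
t = ln(C₀ / C) / k = ln(3.687 / 1.84) / 0.02900
  = ln(2.004) / 0.02900 = 0.6951 / 0.02900 = 23.97 h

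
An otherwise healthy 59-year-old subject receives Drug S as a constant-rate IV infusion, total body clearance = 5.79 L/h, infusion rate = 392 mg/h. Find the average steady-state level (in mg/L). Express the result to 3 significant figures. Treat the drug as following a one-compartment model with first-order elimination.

67.7 mg/L

At steady state Css = R₀ / CL = 392 / 5.790 = 67.70 mg/L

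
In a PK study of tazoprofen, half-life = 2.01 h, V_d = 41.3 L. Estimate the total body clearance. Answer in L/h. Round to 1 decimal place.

14.2 L/h

k = ln2 / t½ = 0.693147 / 2.01 = 0.3448 h⁻¹
CL = k × Vd = 0.3448 × 41.3 = 14.24 L/h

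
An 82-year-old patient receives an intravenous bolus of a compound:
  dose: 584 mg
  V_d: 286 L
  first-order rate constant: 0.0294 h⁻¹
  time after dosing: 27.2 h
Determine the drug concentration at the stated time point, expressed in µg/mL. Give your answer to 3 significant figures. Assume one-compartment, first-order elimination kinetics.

C₀ = Dose / Vd = 584.0 / 286 = 2.042 mg/L
C = C₀ · e^(−k·t) = 2.042 × e^(−0.02940 × 27.2)
  = 2.042 × 0.4495 = 0.9179 mg/L
(0.9179 mg/L = 0.9179 µg/mL)

0.918 µg/mL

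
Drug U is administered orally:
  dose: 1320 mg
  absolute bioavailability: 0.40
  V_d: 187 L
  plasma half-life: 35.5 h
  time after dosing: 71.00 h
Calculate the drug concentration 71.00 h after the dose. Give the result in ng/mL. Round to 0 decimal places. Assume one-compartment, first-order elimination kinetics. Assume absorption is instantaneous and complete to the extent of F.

Amount reaching circulation = F × Dose = 0.40 × 1320 = 528.0 mg
C₀ = F·Dose / Vd = 528.0 / 187 = 2.824 mg/L
k = ln2 / t½ = 0.693147 / 35.5 = 0.01953 h⁻¹
t / t½ = 71.00 / 35.5 = 2 half-lives
C = C₀ × (1/2)^2 = 2.824 × 0.2500 = 0.7060 mg/L
Convert: 0.7060 mg/L × 1000 = 706.0 ng/mL

706 ng/mL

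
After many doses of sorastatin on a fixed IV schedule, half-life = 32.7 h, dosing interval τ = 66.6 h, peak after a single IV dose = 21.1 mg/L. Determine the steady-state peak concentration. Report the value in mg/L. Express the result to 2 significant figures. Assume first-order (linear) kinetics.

k = ln2 / t½ = 0.693147 / 32.7 = 0.02120 h⁻¹
e^(−kτ) = e^(−0.02120 × 66.6) = 0.2437
Accumulation ratio R = 1 / (1 − e^(−kτ)) = 1 / (1 − 0.2437) = 1.322
Steady-state peak = C₀ × R = 21.1 × 1.322 = 27.89 mg/L

28 mg/L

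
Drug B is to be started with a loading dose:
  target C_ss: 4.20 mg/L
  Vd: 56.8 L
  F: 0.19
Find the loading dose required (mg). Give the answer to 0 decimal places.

1256 mg

LD = Css × Vd / F = 4.20 × 56.8 / 0.19 = 1256 mg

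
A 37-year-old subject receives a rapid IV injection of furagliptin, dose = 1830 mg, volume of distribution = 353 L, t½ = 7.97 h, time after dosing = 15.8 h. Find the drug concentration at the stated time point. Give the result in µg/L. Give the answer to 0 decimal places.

1312 µg/L

C₀ = Dose / Vd = 1830 / 353 = 5.184 mg/L
k = ln2 / t½ = 0.693147 / 7.97 = 0.08697 h⁻¹
C = C₀ · e^(−k·t) = 5.184 × e^(−0.08697 × 15.8)
  = 5.184 × 0.2531 = 1.312 mg/L
Convert: 1.312 mg/L × 1000 = 1312 µg/L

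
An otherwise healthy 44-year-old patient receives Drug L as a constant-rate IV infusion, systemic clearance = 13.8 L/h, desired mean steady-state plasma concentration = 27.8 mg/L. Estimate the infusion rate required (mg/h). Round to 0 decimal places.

At steady state, infusion rate R₀ = Css × CL = 27.8 × 13.80 = 383.6 mg/h

384 mg/h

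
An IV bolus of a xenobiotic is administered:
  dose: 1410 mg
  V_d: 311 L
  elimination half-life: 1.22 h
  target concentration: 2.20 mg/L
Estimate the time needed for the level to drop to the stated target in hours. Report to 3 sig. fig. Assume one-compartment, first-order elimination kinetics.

1.27 h

C₀ = Dose / Vd = 1410 / 311 = 4.534 mg/L
k = ln2 / t½ = 0.693147 / 1.22 = 0.5682 h⁻¹
t = ln(C₀ / C) / k = ln(4.534 / 2.20) / 0.5682
  = ln(2.061) / 0.5682 = 0.7232 / 0.5682 = 1.273 h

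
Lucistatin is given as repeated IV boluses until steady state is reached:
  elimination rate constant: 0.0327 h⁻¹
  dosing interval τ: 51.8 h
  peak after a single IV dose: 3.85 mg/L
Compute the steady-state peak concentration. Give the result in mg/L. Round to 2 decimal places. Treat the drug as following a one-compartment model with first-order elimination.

4.72 mg/L

e^(−kτ) = e^(−0.03270 × 51.8) = 0.1838
Accumulation ratio R = 1 / (1 − e^(−kτ)) = 1 / (1 − 0.1838) = 1.225
Steady-state peak = C₀ × R = 3.85 × 1.225 = 4.716 mg/L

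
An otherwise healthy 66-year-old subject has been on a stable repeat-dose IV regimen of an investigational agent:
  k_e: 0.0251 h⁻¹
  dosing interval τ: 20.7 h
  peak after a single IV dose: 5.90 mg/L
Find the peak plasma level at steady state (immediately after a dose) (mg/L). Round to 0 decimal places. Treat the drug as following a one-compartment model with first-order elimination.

15 mg/L

e^(−kτ) = e^(−0.02510 × 20.7) = 0.5948
Accumulation ratio R = 1 / (1 − e^(−kτ)) = 1 / (1 − 0.5948) = 2.468
Steady-state peak = C₀ × R = 5.90 × 2.468 = 14.56 mg/L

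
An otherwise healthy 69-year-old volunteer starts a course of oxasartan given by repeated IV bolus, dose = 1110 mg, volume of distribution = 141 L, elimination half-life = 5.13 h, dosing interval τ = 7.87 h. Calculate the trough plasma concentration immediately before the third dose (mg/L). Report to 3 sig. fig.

C₀ per dose = Dose / Vd = 1110 / 141 = 7.872 mg/L
k = ln2 / t½ = 0.693147 / 5.13 = 0.1351 h⁻¹
Fraction remaining after one interval: r = e^(−kτ) = e^(−0.1351 × 7.87) = 0.3453
Before dose 3, 2 doses have been given (aged 1τ, 2τ).
C_trough = C₀ × (r + r²) = 7.872 × (0.3453 + 0.1192) = 3.657 mg/L

3.66 mg/L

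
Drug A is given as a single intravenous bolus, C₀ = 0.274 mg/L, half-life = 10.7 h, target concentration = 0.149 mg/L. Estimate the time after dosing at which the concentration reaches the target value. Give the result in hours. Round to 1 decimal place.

k = ln2 / t½ = 0.693147 / 10.7 = 0.06478 h⁻¹
t = ln(C₀ / C) / k = ln(0.2740 / 0.149) / 0.06478
  = ln(1.839) / 0.06478 = 0.6092 / 0.06478 = 9.404 h

9.4 h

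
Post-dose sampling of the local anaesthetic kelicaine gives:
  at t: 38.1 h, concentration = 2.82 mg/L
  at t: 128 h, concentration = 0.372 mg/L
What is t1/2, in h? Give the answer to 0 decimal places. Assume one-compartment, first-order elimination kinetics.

k = ln(C₁/C₂) / (t₂ − t₁) = ln(2.82/0.372) / (128 − 38.1)
  = 2.026 / 89.90 = 0.02254 h⁻¹
t½ = ln2 / k = 0.693147 / 0.02254 = 30.75 h

31 h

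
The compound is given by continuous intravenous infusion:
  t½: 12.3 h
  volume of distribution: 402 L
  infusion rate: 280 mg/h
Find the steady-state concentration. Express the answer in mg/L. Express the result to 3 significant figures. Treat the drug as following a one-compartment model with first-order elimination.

k = ln2 / t½ = 0.693147 / 12.3 = 0.05635 h⁻¹
CL = k × Vd = 0.05635 × 402 = 22.65 L/h
At steady state Css = R₀ / CL = 280 / 22.65 = 12.36 mg/L

12.4 mg/L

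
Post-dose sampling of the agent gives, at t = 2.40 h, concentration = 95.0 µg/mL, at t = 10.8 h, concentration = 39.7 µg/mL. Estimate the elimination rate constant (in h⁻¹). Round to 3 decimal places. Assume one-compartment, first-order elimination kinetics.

0.104 h⁻¹

k = ln(C₁/C₂) / (t₂ − t₁) = ln(95.0/39.7) / (10.8 − 2.40)
  = 0.8725 / 8.400 = 0.1039 h⁻¹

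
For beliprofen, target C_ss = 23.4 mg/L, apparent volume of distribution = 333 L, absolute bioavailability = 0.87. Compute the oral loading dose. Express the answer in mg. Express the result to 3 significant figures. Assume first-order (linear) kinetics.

8960 mg

LD = Css × Vd / F = 23.4 × 333 / 0.87 = 8957 mg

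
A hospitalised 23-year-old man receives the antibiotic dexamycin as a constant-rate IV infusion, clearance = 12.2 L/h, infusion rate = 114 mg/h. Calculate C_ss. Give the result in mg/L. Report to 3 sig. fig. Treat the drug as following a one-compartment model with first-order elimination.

At steady state Css = R₀ / CL = 114 / 12.20 = 9.344 mg/L

9.34 mg/L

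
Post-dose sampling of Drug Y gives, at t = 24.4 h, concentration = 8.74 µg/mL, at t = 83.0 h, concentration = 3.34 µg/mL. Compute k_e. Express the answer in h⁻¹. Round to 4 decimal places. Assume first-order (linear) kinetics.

k = ln(C₁/C₂) / (t₂ − t₁) = ln(8.74/3.34) / (83.0 − 24.4)
  = 0.9619 / 58.60 = 0.01641 h⁻¹

0.0164 h⁻¹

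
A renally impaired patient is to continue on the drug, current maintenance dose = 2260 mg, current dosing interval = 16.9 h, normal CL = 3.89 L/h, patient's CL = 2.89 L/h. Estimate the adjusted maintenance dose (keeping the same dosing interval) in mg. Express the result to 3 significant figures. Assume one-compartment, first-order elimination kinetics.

1680 mg

To keep the same average steady-state level, dosing rate must scale with clearance.
CL ratio = 2.89 / 3.89 = 0.7429
New dose (same interval) = 2260 × 0.7429 = 1679 mg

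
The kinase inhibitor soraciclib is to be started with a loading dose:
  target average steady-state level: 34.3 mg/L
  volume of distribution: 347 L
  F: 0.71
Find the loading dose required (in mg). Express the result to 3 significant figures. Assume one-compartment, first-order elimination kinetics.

LD = Css × Vd / F = 34.3 × 347 / 0.71 = 16760 mg

16800 mg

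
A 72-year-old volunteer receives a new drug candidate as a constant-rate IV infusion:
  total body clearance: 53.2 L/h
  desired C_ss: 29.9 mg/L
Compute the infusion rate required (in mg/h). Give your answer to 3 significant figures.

At steady state, infusion rate R₀ = Css × CL = 29.9 × 53.20 = 1591 mg/h

1590 mg/h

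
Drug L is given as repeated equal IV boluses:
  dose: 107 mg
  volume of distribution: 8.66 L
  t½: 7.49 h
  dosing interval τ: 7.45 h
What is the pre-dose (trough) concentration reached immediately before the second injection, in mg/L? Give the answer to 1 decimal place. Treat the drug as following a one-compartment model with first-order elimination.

6.2 mg/L

C₀ per dose = Dose / Vd = 107 / 8.66 = 12.36 mg/L
k = ln2 / t½ = 0.693147 / 7.49 = 0.09254 h⁻¹
Fraction remaining after one interval: r = e^(−kτ) = e^(−0.09254 × 7.45) = 0.5019
Before dose 2, 1 dose has been given (aged 1τ).
C_trough = C₀ × r = 12.36 × 0.5019 = 6.203 mg/L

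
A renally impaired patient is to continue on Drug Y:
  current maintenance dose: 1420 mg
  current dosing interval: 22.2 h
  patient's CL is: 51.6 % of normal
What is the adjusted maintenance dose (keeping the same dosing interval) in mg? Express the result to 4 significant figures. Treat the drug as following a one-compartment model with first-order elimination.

732.7 mg

To keep the same average steady-state level, dosing rate must scale with clearance.
CL ratio = 51.6 / 100 = 0.5160
New dose (same interval) = 1420 × 0.5160 = 732.7 mg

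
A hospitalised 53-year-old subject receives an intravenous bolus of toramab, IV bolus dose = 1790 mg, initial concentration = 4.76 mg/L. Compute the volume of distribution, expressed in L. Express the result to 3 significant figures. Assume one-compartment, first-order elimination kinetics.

376 L

Vd = Dose / C₀ = 1790 / 4.76 = 376.1 L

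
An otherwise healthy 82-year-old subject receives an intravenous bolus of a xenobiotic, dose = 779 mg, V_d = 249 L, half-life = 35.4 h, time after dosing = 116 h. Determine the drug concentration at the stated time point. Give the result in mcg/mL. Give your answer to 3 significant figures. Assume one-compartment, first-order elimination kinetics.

C₀ = Dose / Vd = 779.0 / 249 = 3.129 mg/L
k = ln2 / t½ = 0.693147 / 35.4 = 0.01958 h⁻¹
C = C₀ · e^(−k·t) = 3.129 × e^(−0.01958 × 116)
  = 3.129 × 0.1032 = 0.3229 mg/L
(0.3229 mg/L = 0.3229 mcg/mL)

0.323 mcg/mL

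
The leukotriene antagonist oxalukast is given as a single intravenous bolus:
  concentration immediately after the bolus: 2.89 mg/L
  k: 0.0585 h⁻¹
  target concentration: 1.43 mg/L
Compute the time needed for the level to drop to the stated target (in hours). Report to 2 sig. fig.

12 h

t = ln(C₀ / C) / k = ln(2.890 / 1.43) / 0.05850
  = ln(2.021) / 0.05850 = 0.7036 / 0.05850 = 12.03 h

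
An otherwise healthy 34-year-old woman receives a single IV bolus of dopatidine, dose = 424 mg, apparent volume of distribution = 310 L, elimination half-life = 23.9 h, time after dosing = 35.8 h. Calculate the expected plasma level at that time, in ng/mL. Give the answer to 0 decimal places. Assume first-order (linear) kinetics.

484 ng/mL

C₀ = Dose / Vd = 424.0 / 310 = 1.368 mg/L
k = ln2 / t½ = 0.693147 / 23.9 = 0.02900 h⁻¹
C = C₀ · e^(−k·t) = 1.368 × e^(−0.02900 × 35.8)
  = 1.368 × 0.3541 = 0.4844 mg/L
Convert: 0.4844 mg/L × 1000 = 484.4 ng/mL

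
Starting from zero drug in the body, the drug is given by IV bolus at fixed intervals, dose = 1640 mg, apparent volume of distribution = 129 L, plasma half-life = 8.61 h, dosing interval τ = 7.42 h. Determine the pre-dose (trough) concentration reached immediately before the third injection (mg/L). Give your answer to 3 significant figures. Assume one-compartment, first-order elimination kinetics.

10.8 mg/L

C₀ per dose = Dose / Vd = 1640 / 129 = 12.71 mg/L
k = ln2 / t½ = 0.693147 / 8.61 = 0.08050 h⁻¹
Fraction remaining after one interval: r = e^(−kτ) = e^(−0.08050 × 7.42) = 0.5503
Before dose 3, 2 doses have been given (aged 1τ, 2τ).
C_trough = C₀ × (r + r²) = 12.71 × (0.5503 + 0.3028) = 10.84 mg/L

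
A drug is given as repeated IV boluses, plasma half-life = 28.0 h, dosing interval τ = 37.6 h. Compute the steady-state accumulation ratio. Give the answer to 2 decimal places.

k = ln2 / t½ = 0.693147 / 28.0 = 0.02476 h⁻¹
e^(−kτ) = e^(−0.02476 × 37.6) = 0.3942
Accumulation ratio R = 1 / (1 − e^(−kτ)) = 1 / (1 − 0.3942) = 1.651

1.65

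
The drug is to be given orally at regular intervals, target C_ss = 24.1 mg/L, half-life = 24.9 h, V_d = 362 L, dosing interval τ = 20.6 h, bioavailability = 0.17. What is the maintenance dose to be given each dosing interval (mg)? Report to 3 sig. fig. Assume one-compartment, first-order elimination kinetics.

29400 mg

k = ln2 / t½ = 0.693147 / 24.9 = 0.02784 h⁻¹
CL = k × Vd = 0.02784 × 362 = 10.08 L/h
At steady state, F × (Dose/τ) = Css × CL.
Dose = Css × CL × τ / F = 24.1 × 10.08 × 20.6 / 0.17 = 29440 mg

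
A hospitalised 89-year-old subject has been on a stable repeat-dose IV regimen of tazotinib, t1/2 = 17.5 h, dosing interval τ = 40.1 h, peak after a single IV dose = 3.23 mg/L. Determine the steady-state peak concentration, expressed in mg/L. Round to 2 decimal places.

k = ln2 / t½ = 0.693147 / 17.5 = 0.03961 h⁻¹
e^(−kτ) = e^(−0.03961 × 40.1) = 0.2043
Accumulation ratio R = 1 / (1 − e^(−kτ)) = 1 / (1 − 0.2043) = 1.257
Steady-state peak = C₀ × R = 3.23 × 1.257 = 4.060 mg/L

4.06 mg/L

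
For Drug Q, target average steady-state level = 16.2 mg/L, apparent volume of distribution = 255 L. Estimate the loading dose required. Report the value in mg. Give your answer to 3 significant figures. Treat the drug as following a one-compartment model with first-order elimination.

4130 mg

LD = Css × Vd = 16.2 × 255 = 4131 mg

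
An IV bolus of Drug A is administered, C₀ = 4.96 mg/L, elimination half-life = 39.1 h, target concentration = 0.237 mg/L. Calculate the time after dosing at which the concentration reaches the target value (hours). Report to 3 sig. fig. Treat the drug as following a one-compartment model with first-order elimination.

172 h

k = ln2 / t½ = 0.693147 / 39.1 = 0.01773 h⁻¹
t = ln(C₀ / C) / k = ln(4.960 / 0.237) / 0.01773
  = ln(20.93) / 0.01773 = 3.041 / 0.01773 = 171.5 h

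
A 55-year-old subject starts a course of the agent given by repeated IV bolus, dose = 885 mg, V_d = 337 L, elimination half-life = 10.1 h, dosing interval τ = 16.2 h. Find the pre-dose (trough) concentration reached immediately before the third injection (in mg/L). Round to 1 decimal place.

C₀ per dose = Dose / Vd = 885 / 337 = 2.626 mg/L
k = ln2 / t½ = 0.693147 / 10.1 = 0.06863 h⁻¹
Fraction remaining after one interval: r = e^(−kτ) = e^(−0.06863 × 16.2) = 0.3290
Before dose 3, 2 doses have been given (aged 1τ, 2τ).
C_trough = C₀ × (r + r²) = 2.626 × (0.3290 + 0.1082) = 1.148 mg/L

1.1 mg/L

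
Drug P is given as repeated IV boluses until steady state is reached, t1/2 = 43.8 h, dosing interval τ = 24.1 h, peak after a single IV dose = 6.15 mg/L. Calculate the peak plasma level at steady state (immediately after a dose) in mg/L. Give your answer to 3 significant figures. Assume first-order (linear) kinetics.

k = ln2 / t½ = 0.693147 / 43.8 = 0.01583 h⁻¹
e^(−kτ) = e^(−0.01583 × 24.1) = 0.6828
Accumulation ratio R = 1 / (1 − e^(−kτ)) = 1 / (1 − 0.6828) = 3.153
Steady-state peak = C₀ × R = 6.15 × 3.153 = 19.39 mg/L

19.4 mg/L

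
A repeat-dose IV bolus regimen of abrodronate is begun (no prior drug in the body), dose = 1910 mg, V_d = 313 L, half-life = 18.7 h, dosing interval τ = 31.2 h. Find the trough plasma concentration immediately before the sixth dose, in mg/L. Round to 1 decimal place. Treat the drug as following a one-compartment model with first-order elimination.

2.8 mg/L

C₀ per dose = Dose / Vd = 1910 / 313 = 6.102 mg/L
k = ln2 / t½ = 0.693147 / 18.7 = 0.03707 h⁻¹
Fraction remaining after one interval: r = e^(−kτ) = e^(−0.03707 × 31.2) = 0.3146
Before dose 6, 5 doses have been given (aged 1τ, 2τ, 3τ, 4τ, 5τ).
C_trough = C₀ × (r + r² + … + r^5) = C₀ × r(1−r^5)/(1−r)
        = 6.102 × 0.3146 × (1 − 0.003082) / (1 − 0.3146) = 2.792 mg/L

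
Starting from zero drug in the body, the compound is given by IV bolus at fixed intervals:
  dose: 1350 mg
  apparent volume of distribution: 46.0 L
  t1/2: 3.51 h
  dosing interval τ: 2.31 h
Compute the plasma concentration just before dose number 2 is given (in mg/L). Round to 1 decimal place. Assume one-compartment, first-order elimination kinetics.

C₀ per dose = Dose / Vd = 1350 / 46.0 = 29.35 mg/L
k = ln2 / t½ = 0.693147 / 3.51 = 0.1975 h⁻¹
Fraction remaining after one interval: r = e^(−kτ) = e^(−0.1975 × 2.31) = 0.6337
Before dose 2, 1 dose has been given (aged 1τ).
C_trough = C₀ × r = 29.35 × 0.6337 = 18.60 mg/L

18.6 mg/L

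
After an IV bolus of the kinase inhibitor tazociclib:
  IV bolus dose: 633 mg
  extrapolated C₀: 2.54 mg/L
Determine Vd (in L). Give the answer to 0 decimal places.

249 L

Vd = Dose / C₀ = 633.0 / 2.54 = 249.2 L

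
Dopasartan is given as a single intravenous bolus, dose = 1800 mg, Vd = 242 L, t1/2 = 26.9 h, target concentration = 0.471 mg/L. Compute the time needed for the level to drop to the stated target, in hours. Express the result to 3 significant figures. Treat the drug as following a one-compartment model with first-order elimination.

C₀ = Dose / Vd = 1800 / 242 = 7.438 mg/L
k = ln2 / t½ = 0.693147 / 26.9 = 0.02577 h⁻¹
t = ln(C₀ / C) / k = ln(7.438 / 0.471) / 0.02577
  = ln(15.79) / 0.02577 = 2.759 / 0.02577 = 107.1 h

107 h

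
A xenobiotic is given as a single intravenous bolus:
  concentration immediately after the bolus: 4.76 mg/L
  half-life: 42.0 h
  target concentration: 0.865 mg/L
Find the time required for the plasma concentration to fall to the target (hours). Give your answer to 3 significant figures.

k = ln2 / t½ = 0.693147 / 42.0 = 0.01650 h⁻¹
t = ln(C₀ / C) / k = ln(4.760 / 0.865) / 0.01650
  = ln(5.503) / 0.01650 = 1.705 / 0.01650 = 103.3 h

103 h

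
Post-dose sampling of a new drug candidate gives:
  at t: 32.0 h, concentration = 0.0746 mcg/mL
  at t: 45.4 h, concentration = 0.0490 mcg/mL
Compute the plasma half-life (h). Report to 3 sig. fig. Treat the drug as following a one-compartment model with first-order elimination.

k = ln(C₁/C₂) / (t₂ − t₁) = ln(0.0746/0.0490) / (45.4 − 32.0)
  = 0.4203 / 13.40 = 0.03137 h⁻¹
t½ = ln2 / k = 0.693147 / 0.03137 = 22.10 h

22.1 h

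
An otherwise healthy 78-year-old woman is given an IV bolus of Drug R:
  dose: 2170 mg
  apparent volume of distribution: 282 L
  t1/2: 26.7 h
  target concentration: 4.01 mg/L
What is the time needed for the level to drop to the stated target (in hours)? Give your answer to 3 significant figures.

25.1 h

C₀ = Dose / Vd = 2170 / 282 = 7.695 mg/L
k = ln2 / t½ = 0.693147 / 26.7 = 0.02596 h⁻¹
t = ln(C₀ / C) / k = ln(7.695 / 4.01) / 0.02596
  = ln(1.919) / 0.02596 = 0.6518 / 0.02596 = 25.11 h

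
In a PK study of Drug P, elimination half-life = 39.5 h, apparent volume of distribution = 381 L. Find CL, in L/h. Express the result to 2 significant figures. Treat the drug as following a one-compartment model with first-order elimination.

6.7 L/h

k = ln2 / t½ = 0.693147 / 39.5 = 0.01755 h⁻¹
CL = k × Vd = 0.01755 × 381 = 6.687 L/h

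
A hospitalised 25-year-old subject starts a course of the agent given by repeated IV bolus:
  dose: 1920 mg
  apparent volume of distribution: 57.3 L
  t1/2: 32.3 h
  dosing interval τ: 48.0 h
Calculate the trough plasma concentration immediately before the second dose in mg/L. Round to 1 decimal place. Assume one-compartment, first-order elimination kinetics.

C₀ per dose = Dose / Vd = 1920 / 57.3 = 33.51 mg/L
k = ln2 / t½ = 0.693147 / 32.3 = 0.02146 h⁻¹
Fraction remaining after one interval: r = e^(−kτ) = e^(−0.02146 × 48.0) = 0.3570
Before dose 2, 1 dose has been given (aged 1τ).
C_trough = C₀ × r = 33.51 × 0.3570 = 11.96 mg/L

12.0 mg/L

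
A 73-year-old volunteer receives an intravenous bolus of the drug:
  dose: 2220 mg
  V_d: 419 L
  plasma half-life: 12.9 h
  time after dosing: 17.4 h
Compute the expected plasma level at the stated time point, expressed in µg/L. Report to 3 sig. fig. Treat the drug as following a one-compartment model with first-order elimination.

2080 µg/L

C₀ = Dose / Vd = 2220 / 419 = 5.298 mg/L
k = ln2 / t½ = 0.693147 / 12.9 = 0.05373 h⁻¹
C = C₀ · e^(−k·t) = 5.298 × e^(−0.05373 × 17.4)
  = 5.298 × 0.3926 = 2.080 mg/L
Convert: 2.080 mg/L × 1000 = 2080 µg/L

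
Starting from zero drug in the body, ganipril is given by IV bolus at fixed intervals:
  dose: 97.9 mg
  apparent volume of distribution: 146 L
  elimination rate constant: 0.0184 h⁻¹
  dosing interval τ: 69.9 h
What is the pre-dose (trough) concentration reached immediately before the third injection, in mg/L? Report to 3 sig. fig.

0.236 mg/L

C₀ per dose = Dose / Vd = 97.9 / 146 = 0.6705 mg/L
Fraction remaining after one interval: r = e^(−kτ) = e^(−0.01840 × 69.9) = 0.2763
Before dose 3, 2 doses have been given (aged 1τ, 2τ).
C_trough = C₀ × (r + r²) = 0.6705 × (0.2763 + 0.07634) = 0.2364 mg/L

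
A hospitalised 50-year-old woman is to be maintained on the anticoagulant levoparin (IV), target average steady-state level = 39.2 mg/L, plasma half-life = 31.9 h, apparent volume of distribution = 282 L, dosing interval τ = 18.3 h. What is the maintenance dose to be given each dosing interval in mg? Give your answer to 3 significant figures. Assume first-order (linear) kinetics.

4400 mg

k = ln2 / t½ = 0.693147 / 31.9 = 0.02173 h⁻¹
CL = k × Vd = 0.02173 × 282 = 6.128 L/h
At steady state, Dose/τ = Css × CL.
Dose = Css × CL × τ = 39.2 × 6.128 × 18.3 = 4396 mg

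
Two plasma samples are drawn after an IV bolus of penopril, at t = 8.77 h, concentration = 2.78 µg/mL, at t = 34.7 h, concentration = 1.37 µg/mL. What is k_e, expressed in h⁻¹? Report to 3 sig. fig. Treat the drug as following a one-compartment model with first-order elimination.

k = ln(C₁/C₂) / (t₂ − t₁) = ln(2.78/1.37) / (34.7 − 8.77)
  = 0.7076 / 25.93 = 0.02729 h⁻¹

0.0273 h⁻¹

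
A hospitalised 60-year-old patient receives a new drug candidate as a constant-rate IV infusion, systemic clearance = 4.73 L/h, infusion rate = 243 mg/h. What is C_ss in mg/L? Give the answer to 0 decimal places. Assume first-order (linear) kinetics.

51 mg/L

At steady state Css = R₀ / CL = 243 / 4.730 = 51.37 mg/L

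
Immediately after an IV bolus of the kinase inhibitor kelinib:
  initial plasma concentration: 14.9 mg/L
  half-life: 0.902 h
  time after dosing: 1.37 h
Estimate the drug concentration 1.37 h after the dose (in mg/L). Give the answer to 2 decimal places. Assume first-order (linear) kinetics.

k = ln2 / t½ = 0.693147 / 0.902 = 0.7685 h⁻¹
C = C₀ · e^(−k·t) = 14.90 × e^(−0.7685 × 1.37)
  = 14.90 × 0.3489 = 5.199 mg/L

5.20 mg/L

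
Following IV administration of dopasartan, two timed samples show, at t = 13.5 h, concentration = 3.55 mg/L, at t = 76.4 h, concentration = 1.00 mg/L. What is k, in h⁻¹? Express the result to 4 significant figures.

k = ln(C₁/C₂) / (t₂ − t₁) = ln(3.55/1.00) / (76.4 − 13.5)
  = 1.267 / 62.90 = 0.02014 h⁻¹

0.02014 h⁻¹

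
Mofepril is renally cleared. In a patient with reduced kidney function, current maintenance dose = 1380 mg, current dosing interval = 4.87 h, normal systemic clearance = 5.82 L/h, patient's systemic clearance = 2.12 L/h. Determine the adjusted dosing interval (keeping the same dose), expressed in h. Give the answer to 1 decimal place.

To keep the same average steady-state level, dosing rate must scale with clearance.
CL ratio = 2.12 / 5.82 = 0.3643
New interval (same dose) = 4.87 / 0.3643 = 13.37 h

13.4 h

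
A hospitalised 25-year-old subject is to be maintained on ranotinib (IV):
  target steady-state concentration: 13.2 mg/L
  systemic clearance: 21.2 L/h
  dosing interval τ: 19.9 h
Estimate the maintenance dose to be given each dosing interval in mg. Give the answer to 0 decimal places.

5569 mg

At steady state, Dose/τ = Css × CL.
Dose = Css × CL × τ = 13.2 × 21.20 × 19.9 = 5569 mg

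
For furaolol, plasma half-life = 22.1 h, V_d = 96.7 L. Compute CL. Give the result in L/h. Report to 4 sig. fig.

3.033 L/h

k = ln2 / t½ = 0.693147 / 22.1 = 0.03136 h⁻¹
CL = k × Vd = 0.03136 × 96.7 = 3.033 L/h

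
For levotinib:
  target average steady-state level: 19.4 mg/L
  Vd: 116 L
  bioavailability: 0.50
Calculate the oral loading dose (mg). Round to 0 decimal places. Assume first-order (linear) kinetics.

4501 mg

LD = Css × Vd / F = 19.4 × 116 / 0.50 = 4501 mg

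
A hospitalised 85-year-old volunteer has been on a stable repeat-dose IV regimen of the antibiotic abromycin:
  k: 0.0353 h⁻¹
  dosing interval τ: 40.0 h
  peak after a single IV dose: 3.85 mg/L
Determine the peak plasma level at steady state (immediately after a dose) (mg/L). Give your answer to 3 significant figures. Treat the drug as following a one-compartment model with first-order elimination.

5.09 mg/L

e^(−kτ) = e^(−0.03530 × 40.0) = 0.2437
Accumulation ratio R = 1 / (1 − e^(−kτ)) = 1 / (1 − 0.2437) = 1.322
Steady-state peak = C₀ × R = 3.85 × 1.322 = 5.090 mg/L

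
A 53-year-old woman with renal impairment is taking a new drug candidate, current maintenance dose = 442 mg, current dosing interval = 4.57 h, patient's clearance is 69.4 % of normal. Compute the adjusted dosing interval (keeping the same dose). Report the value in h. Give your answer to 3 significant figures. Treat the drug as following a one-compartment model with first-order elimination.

To keep the same average steady-state level, dosing rate must scale with clearance.
CL ratio = 69.4 / 100 = 0.6940
New interval (same dose) = 4.57 / 0.6940 = 6.585 h

6.59 h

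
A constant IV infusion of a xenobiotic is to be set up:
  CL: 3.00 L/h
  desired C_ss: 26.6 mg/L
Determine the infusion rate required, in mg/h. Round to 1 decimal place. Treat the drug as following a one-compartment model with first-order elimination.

79.8 mg/h

At steady state, infusion rate R₀ = Css × CL = 26.6 × 3.000 = 79.80 mg/h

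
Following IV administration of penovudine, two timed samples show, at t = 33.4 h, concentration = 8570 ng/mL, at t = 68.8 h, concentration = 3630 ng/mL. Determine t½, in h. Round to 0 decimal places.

29 h

k = ln(C₁/C₂) / (t₂ − t₁) = ln(8570/3630) / (68.8 − 33.4)
  = 0.8590 / 35.40 = 0.02427 h⁻¹
t½ = ln2 / k = 0.693147 / 0.02427 = 28.56 h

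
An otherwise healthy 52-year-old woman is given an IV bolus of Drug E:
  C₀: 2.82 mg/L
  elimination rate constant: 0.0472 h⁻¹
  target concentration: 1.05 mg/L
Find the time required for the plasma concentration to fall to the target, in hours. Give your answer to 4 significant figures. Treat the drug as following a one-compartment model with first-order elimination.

20.93 h

t = ln(C₀ / C) / k = ln(2.820 / 1.05) / 0.04720
  = ln(2.686) / 0.04720 = 0.9881 / 0.04720 = 20.93 h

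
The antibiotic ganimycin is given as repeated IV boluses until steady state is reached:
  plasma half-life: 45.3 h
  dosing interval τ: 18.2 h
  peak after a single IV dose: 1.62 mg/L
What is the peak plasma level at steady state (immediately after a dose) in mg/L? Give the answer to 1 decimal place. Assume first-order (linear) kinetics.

6.7 mg/L

k = ln2 / t½ = 0.693147 / 45.3 = 0.01530 h⁻¹
e^(−kτ) = e^(−0.01530 × 18.2) = 0.7569
Accumulation ratio R = 1 / (1 − e^(−kτ)) = 1 / (1 − 0.7569) = 4.114
Steady-state peak = C₀ × R = 1.62 × 4.114 = 6.665 mg/L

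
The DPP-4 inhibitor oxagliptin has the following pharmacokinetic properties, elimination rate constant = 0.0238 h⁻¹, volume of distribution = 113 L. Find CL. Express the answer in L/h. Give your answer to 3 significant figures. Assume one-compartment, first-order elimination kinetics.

CL = k × Vd = 0.0238 × 113 = 2.689 L/h

2.69 L/h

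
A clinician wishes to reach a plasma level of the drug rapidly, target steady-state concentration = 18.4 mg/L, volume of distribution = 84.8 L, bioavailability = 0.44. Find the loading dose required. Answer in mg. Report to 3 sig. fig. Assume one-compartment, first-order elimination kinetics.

LD = Css × Vd / F = 18.4 × 84.8 / 0.44 = 3546 mg

3550 mg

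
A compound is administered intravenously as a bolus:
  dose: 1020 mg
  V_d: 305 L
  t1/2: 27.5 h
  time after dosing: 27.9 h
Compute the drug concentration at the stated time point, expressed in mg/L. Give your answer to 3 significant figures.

C₀ = Dose / Vd = 1020 / 305 = 3.344 mg/L
k = ln2 / t½ = 0.693147 / 27.5 = 0.02521 h⁻¹
C = C₀ · e^(−k·t) = 3.344 × e^(−0.02521 × 27.9)
  = 3.344 × 0.4949 = 1.655 mg/L

1.66 mg/L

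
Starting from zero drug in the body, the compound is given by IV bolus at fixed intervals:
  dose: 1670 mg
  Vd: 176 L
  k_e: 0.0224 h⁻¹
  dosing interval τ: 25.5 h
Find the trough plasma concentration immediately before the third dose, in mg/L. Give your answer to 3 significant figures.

8.39 mg/L

C₀ per dose = Dose / Vd = 1670 / 176 = 9.489 mg/L
Fraction remaining after one interval: r = e^(−kτ) = e^(−0.02240 × 25.5) = 0.5648
Before dose 3, 2 doses have been given (aged 1τ, 2τ).
C_trough = C₀ × (r + r²) = 9.489 × (0.5648 + 0.3190) = 8.386 mg/L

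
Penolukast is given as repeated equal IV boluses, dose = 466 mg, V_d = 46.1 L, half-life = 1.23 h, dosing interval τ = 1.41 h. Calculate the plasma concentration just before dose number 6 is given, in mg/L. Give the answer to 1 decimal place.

8.2 mg/L

C₀ per dose = Dose / Vd = 466 / 46.1 = 10.11 mg/L
k = ln2 / t½ = 0.693147 / 1.23 = 0.5635 h⁻¹
Fraction remaining after one interval: r = e^(−kτ) = e^(−0.5635 × 1.41) = 0.4518
Before dose 6, 5 doses have been given (aged 1τ, 2τ, 3τ, 4τ, 5τ).
C_trough = C₀ × (r + r² + … + r^5) = C₀ × r(1−r^5)/(1−r)
        = 10.11 × 0.4518 × (1 − 0.01882) / (1 − 0.4518) = 8.175 mg/L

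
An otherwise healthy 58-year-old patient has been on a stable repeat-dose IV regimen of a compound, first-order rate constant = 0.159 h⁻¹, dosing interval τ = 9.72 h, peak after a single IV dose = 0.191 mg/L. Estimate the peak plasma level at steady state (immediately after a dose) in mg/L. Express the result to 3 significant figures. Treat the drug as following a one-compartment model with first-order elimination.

e^(−kτ) = e^(−0.1590 × 9.72) = 0.2132
Accumulation ratio R = 1 / (1 − e^(−kτ)) = 1 / (1 − 0.2132) = 1.271
Steady-state peak = C₀ × R = 0.191 × 1.271 = 0.2428 mg/L

0.243 mg/L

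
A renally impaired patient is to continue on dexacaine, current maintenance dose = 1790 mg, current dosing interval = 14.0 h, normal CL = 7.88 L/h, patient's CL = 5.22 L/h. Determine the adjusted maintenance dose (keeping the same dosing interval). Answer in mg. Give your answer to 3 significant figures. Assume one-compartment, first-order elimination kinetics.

To keep the same average steady-state level, dosing rate must scale with clearance.
CL ratio = 5.22 / 7.88 = 0.6624
New dose (same interval) = 1790 × 0.6624 = 1186 mg

1190 mg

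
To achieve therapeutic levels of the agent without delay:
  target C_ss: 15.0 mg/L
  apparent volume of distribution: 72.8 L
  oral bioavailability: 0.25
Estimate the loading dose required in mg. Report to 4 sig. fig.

LD = Css × Vd / F = 15.0 × 72.8 / 0.25 = 4368 mg

4368 mg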